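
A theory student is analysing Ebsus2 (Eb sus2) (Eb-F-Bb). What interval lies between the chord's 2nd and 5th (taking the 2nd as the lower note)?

That puts F below Bb.
Counting 4 letters and 5 half steps from F gives a perfect fourth.

perfect fourth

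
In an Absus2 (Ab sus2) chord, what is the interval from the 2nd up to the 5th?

The chord tones of Ab sus2 are Ab–Bb–Eb.
The 2nd is Bb and the 5th is Eb.
Bb up to Eb spans 4 letter names and 5 semitones — a perfect fourth.

P4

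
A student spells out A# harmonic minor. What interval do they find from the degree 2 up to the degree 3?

Spelling A# harmonic minor: A# B# C# D# E# F# G##.
Degree 2 = B#; degree 3 = C#.
From B# to C#: 1 semitone over a second = minor.

minor second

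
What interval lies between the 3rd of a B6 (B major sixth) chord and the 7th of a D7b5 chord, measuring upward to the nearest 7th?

B6 (B major sixth) has D♯ as its 3rd, and D7b5 has C as its 7th.
From D♯ to C: 9 semitones over a seventh = diminished.

diminished seventh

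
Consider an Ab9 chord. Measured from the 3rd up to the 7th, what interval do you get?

diminished fifth

Spelling the chord: Ab-C-Eb-Gb-Bb.
So we need the interval from C up to Gb.
From C to Gb: 6 semitones over a fifth = diminished.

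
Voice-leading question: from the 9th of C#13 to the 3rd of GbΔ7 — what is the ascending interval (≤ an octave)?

The 9th of C#13 is D#; the 3rd of GbΔ7 is Bb.
From D# to Bb: 7 semitones over a sixth = diminished.

diminished sixth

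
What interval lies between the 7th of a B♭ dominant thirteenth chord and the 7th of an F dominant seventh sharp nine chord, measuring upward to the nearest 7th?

perfect fifth

B♭ dominant thirteenth has A♭ as its 7th, and F dominant seventh sharp nine has E♭ as its 7th.
From A♭ to E♭ is 7 semitones, exactly the perfect fifth.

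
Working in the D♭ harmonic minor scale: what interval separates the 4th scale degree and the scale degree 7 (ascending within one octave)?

The scale runs D♭ E♭ F♭ G♭ A♭ B𝄫 C.
That puts G♭ below C.
From G♭ to C: 6 semitones over a fourth = augmented.

augmented 4th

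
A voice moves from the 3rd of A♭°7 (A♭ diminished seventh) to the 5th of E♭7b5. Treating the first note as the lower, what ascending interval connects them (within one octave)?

minor seventh

The 3rd of A♭°7 (A♭ diminished seventh) is C♭; the 5th of E♭7b5 is B𝄫.
7 letter names make it a seventh; at 10 semitones (a half step narrower than major) the quality is minor.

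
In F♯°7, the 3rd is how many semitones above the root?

Spelling the chord: F♯ A C E♭.
F♯ to A is a minor third: 3 semitones.

3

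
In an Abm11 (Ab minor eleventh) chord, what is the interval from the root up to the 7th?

The chord tones of Abm11 are Ab-Cb-Eb-Gb-Bb-Db.
So we need the interval from Ab up to Gb.
Ab up to Gb is 10 semitones, a half step narrower than a major seventh, so the interval is minor.

minor seventh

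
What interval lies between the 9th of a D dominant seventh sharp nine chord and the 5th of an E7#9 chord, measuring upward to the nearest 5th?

D dominant seventh sharp nine has E# as its 9th, and E7#9 has B as its 5th.
From E# to B: 6 semitones over a fifth = diminished.

d5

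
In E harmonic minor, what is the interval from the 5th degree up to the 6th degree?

The scale runs E F♯ G A B C D♯.
The 5th degree is B and the 6th degree is C.
2 letter names make it a second; at 1 semitone (a half step narrower than major) the quality is minor.

minor second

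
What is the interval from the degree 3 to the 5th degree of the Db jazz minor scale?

major 3rd

The scale runs Db Eb Fb Gb Ab Bb C.
So we need the interval from Fb up to Ab.
Counting 3 letters and 4 half steps from Fb gives a major third.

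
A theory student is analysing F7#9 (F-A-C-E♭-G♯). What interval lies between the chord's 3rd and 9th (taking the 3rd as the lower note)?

3rd = A; 9th = G♯.
From A to G♯ is 11 semitones, exactly the major seventh.

M7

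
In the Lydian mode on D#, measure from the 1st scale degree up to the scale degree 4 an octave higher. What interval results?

A11

The scale runs D# E# F## G## A# B# C##.
1st scale degree = D#; scale degree 4 (up an octave) = G##.
From D# to G##: 18 semitones over an eleventh = augmented.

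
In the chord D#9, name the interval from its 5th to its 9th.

perfect fifth

Spelling the chord: D# F## A# C# E#.
That puts A# below E#.
From A# to E# is 7 semitones, exactly the perfect fifth.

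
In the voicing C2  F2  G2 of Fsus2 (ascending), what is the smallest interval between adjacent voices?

Adjacent intervals: C2→F2 = perfect fourth; F2→G2 = major second.
The smallest is F2 to G2, a major second (2 semitones).

M2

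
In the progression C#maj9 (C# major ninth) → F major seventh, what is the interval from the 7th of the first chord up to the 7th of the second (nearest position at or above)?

diminished fourth

C#maj9 (C# major ninth) has B# as its 7th, and F major seventh has E as its 7th.
4 letter names make it a fourth; at 4 semitones (a half step narrower than perfect) the quality is diminished.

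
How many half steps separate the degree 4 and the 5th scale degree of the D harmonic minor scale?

2

The scale is D E F G A B♭ C♯.
G up to A is a major second — 2 semitones.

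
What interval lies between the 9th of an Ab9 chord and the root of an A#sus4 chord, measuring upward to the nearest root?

augmented seventh

Ab9 has Bb as its 9th, and A#sus4 has A# as its root.
7 letter names make it a seventh; at 12 semitones (a half step wider than major) the quality is augmented.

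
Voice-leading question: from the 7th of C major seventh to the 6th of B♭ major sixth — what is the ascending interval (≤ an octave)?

C major seventh has B as its 7th, and B♭ major sixth has G as its 6th.
B up to G is 8 semitones, a half step narrower than a major sixth, so the interval is minor.

minor 6th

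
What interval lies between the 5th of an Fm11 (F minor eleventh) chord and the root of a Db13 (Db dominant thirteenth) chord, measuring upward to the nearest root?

m2

The 5th of Fm11 (F minor eleventh) is C; the root of Db13 (Db dominant thirteenth) is Db.
From C to Db: 1 semitone over a second = minor.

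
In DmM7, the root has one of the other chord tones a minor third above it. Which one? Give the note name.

Spelling the chord: D F A C♯.
The root is D. A minor third above D is F.
F is the chord's 3rd.

F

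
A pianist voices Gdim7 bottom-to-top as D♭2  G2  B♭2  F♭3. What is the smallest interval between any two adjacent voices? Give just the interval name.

minor 3rd

Adjacent intervals: D♭2→G2 = augmented fourth; G2→B♭2 = minor third; B♭2→F♭3 = diminished fifth.
The smallest is G2 to B♭2, a minor third (3 semitones).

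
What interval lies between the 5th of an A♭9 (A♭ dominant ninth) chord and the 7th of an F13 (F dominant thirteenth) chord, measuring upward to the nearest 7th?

perfect 1st

A♭9 (A♭ dominant ninth) has E♭ as its 5th, and F13 (F dominant thirteenth) has E♭ as its 7th.
E♭ up to E♭ spans 1 letter names and 0 semitones — a perfect unison.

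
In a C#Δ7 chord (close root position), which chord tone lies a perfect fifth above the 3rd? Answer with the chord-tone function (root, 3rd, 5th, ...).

C#M7 is spelled C#-E#-G#-B#.
The 3rd is E#. A perfect fifth above E# is B#.
B# is the chord's 7th.

7th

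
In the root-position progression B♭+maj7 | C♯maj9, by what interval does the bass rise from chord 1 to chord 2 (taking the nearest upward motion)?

The roots are B♭ and C♯.
B♭ up to C♯ is 3 semitones, a half step wider than a major second, so the interval is augmented.

A2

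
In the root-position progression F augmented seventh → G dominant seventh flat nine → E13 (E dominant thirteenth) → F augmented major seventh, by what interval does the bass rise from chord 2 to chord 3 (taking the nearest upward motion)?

major sixth

The roots are G and E.
Counting 6 letters and 9 half steps from G gives a major sixth.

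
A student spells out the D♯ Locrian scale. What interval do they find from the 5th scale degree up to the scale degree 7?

D♯ locrian: D♯ E F♯ G♯ A B C♯.
The 5th scale degree is A and the 7th degree is C♯.
Counting 3 letters and 4 half steps from A gives a major third.

major 3rd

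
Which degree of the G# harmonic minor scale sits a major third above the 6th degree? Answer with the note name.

The scale is G# A# B C# D# E F##.
The 6th degree is E; a major third above that is G# — scale degree 1.

G#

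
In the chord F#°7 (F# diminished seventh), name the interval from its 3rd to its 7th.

Spelling the chord: F#, A, C, Eb.
That puts A below Eb.
5 letter names make it a fifth; at 6 semitones (a half step narrower than perfect) the quality is diminished.

diminished fifth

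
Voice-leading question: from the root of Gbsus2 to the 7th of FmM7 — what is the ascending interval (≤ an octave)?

augmented sixth

Gbsus2 has Gb as its root, and FmM7 has E as its 7th.
From Gb to E: 10 semitones over a sixth = augmented.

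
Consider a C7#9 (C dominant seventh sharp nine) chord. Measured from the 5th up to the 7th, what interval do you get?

minor third

C7#9: C–E–G–Bb–D#.
That puts G below Bb.
3 letter names make it a third; at 3 semitones (a half step narrower than major) the quality is minor.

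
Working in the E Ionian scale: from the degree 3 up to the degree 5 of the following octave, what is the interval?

minor tenth

The scale runs E F♯ G♯ A B C♯ D♯.
So we need the interval from G♯ up to B.
10 letter names make it a tenth; at 15 semitones (a half step narrower than major) the quality is minor.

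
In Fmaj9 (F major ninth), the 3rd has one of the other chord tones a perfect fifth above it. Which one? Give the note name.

The chord tones of F major ninth are F, A, C, E, G.
The 3rd is A. A perfect fifth above A is E.
E is the chord's 7th.

E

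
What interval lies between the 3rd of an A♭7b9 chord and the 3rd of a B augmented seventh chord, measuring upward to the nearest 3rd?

The 3rd of A♭7b9 is C; the 3rd of B augmented seventh is D♯.
2 letter names make it a second; at 3 semitones (a half step wider than major) the quality is augmented.

augmented 2nd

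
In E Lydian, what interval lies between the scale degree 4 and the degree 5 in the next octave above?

m9

E lydian: E F# G# A# B C# D#.
So we need the interval from A# up to B.
9 letter names make it a ninth; at 13 semitones (a half step narrower than major) the quality is minor.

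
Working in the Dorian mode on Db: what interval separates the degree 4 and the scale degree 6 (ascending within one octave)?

The scale runs Db Eb Fb Gb Ab Bb Cb.
The degree 4 is Gb and the scale degree 6 is Bb.
Counting 3 letters and 4 half steps from Gb gives a major third.

major third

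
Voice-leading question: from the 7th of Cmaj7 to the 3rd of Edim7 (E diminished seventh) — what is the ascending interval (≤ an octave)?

minor sixth

Cmaj7 has B as its 7th, and Edim7 (E diminished seventh) has G as its 3rd.
B up to G is 8 semitones, a half step narrower than a major sixth, so the interval is minor.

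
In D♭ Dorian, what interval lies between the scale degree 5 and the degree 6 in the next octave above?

major ninth

The scale runs D♭ E♭ F♭ G♭ A♭ B♭ C♭.
So we need the interval from A♭ up to B♭.
From A♭ to B♭ is 14 semitones, exactly the major ninth.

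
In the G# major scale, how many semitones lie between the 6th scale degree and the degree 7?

The scale is G# A# B# C# D# E# F##.
E# up to F## is a major second — 2 semitones.

2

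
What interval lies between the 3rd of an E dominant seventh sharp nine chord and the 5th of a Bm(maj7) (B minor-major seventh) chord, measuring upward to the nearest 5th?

minor seventh

The 3rd of E dominant seventh sharp nine is G#; the 5th of Bm(maj7) (B minor-major seventh) is F#.
G# up to F# is 10 semitones, a half step narrower than a major seventh, so the interval is minor.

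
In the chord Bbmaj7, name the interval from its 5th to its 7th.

M3

Spelling the chord: Bb-D-F-A.
The 5th is F and the 7th is A.
From F to A is 4 semitones, exactly the major third.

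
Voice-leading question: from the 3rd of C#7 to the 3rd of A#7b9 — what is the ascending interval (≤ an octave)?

major sixth

C#7 has E# as its 3rd, and A#7b9 has C## as its 3rd.
E# up to C## spans 6 letter names and 9 semitones — a major sixth.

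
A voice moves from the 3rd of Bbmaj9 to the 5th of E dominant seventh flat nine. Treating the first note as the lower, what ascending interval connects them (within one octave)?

The 3rd of Bbmaj9 is D; the 5th of E dominant seventh flat nine is B.
Counting 6 letters and 9 half steps from D gives a major sixth.

M6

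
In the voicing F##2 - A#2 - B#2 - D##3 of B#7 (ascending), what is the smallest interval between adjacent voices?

major second

Adjacent intervals: F##2→A#2 = minor third; A#2→B#2 = major second; B#2→D##3 = major third.
The smallest is A#2 to B#2, a major second (2 semitones).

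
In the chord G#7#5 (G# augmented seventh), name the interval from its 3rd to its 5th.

M3

G#7#5 is spelled G#–B#–D##–F#.
So we need the interval from B# up to D##.
Counting 3 letters and 4 half steps from B# gives a major third.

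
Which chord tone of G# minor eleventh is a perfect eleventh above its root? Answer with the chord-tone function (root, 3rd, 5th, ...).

G#m11: G#–B–D#–F#–A#–C#.
The root is G#. A perfect eleventh above G# is C#.
C# is the chord's 11th.

11th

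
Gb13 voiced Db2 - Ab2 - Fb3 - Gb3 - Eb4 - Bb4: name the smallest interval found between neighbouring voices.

major second

Adjacent intervals: Db2→Ab2 = perfect fifth; Ab2→Fb3 = minor sixth; Fb3→Gb3 = major second; Gb3→Eb4 = major sixth; Eb4→Bb4 = perfect fifth.
The smallest is Fb3 to Gb3, a major second (2 semitones).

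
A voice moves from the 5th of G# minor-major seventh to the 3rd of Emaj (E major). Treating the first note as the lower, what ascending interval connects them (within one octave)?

P4

The 5th of G# minor-major seventh is D#; the 3rd of Emaj (E major) is G#.
From D# to G# is 5 semitones, exactly the perfect fourth.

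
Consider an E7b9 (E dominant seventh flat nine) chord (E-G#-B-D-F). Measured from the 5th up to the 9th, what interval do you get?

diminished 5th

So we need the interval from B up to F.
5 letter names make it a fifth; at 6 semitones (a half step narrower than perfect) the quality is diminished.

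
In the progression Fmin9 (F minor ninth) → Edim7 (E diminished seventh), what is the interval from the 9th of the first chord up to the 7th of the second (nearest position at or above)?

The 9th of Fmin9 (F minor ninth) is G; the 7th of Edim7 (E diminished seventh) is Db.
G up to Db is 6 semitones, a half step narrower than a perfect fifth, so the interval is diminished.

diminished 5th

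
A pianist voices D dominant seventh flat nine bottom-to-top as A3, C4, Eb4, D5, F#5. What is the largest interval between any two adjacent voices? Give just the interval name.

Adjacent intervals: A3→C4 = minor third; C4→Eb4 = minor third; Eb4→D5 = major seventh; D5→F#5 = major third.
The largest is Eb4 to D5, a major seventh (11 semitones).

major 7th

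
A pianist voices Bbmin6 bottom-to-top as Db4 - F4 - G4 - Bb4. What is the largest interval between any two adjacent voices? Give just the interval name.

major third

Adjacent intervals: Db4→F4 = major third; F4→G4 = major second; G4→Bb4 = minor third.
The largest is Db4 to F4, a major third (4 semitones).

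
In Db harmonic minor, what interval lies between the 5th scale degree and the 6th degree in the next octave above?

The scale runs Db Eb Fb Gb Ab Bbb C.
That puts Ab below Bbb.
From Ab to Bbb: 13 semitones over a ninth = minor.

m9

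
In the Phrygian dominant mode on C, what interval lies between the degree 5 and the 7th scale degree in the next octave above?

The scale runs C Db E F G Ab Bb.
That puts G below Bb.
From G to Bb: 15 semitones over a tenth = minor.

m10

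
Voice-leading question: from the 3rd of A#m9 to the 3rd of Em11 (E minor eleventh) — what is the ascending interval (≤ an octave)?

A#m9 has C# as its 3rd, and Em11 (E minor eleventh) has G as its 3rd.
5 letter names make it a fifth; at 6 semitones (a half step narrower than perfect) the quality is diminished.

diminished 5th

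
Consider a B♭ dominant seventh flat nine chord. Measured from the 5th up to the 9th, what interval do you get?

d5

B♭ dominant seventh flat nine is spelled B♭-D-F-A♭-C♭.
That puts F below C♭.
From F to C♭: 6 semitones over a fifth = diminished.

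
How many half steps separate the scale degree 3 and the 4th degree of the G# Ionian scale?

The scale is G# A# B# C# D# E# F##.
B# up to C# is a minor second — 1 semitone.

1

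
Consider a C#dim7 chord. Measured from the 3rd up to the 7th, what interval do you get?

C# diminished seventh: C#–E–G–Bb.
3rd = E; 7th = Bb.
From E to Bb: 6 semitones over a fifth = diminished.

diminished fifth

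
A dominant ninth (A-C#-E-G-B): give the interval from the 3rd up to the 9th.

minor seventh

That puts C# below B.
7 letter names make it a seventh; at 10 semitones (a half step narrower than major) the quality is minor.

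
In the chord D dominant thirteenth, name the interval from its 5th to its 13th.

D13 (D dominant thirteenth): D F# A C E B.
So we need the interval from A up to B.
Counting 9 letters and 14 half steps from A gives a major ninth.

major ninth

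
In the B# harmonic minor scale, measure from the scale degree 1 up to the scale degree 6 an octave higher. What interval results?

B# harmonic minor: B# C## D# E# F## G# A##.
The scale degree 1 is B# and the degree 6 (up an octave) is G#.
B# up to G# is 20 semitones, a half step narrower than a major thirteenth, so the interval is minor.

minor thirteenth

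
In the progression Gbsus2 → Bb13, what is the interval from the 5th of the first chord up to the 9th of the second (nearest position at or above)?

Gbsus2 has Db as its 5th, and Bb13 has C as its 9th.
Db up to C spans 7 letter names and 11 semitones — a major seventh.

major seventh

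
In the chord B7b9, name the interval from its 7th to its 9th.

B7b9 is spelled B, D#, F#, A, C.
So we need the interval from A up to C.
From A to C: 3 semitones over a third = minor.

minor third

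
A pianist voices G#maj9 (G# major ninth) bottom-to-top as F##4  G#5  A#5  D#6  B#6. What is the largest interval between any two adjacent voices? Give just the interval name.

Adjacent intervals: F##4→G#5 = minor ninth; G#5→A#5 = major second; A#5→D#6 = perfect fourth; D#6→B#6 = major sixth.
The largest is F##4 to G#5, a minor ninth (13 semitones).

m9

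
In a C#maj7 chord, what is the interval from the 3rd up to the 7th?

perfect 5th

C#maj7: C# E# G# B#.
That puts E# below B#.
Counting 5 letters and 7 half steps from E# gives a perfect fifth.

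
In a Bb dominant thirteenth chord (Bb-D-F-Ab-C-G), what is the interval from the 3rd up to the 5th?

The 3rd is D and the 5th is F.
3 letter names make it a third; at 3 semitones (a half step narrower than major) the quality is minor.

minor third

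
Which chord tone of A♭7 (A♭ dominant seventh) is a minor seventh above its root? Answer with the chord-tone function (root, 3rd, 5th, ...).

7th

The chord tones of A♭ dominant seventh are A♭, C, E♭, G♭.
The root is A♭. A minor seventh above A♭ is G♭.
G♭ is the chord's 7th.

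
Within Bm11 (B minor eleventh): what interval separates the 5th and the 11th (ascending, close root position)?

Bm11 (B minor eleventh) is spelled B–D–F#–A–C#–E.
5th = F#; 11th = E.
7 letter names make it a seventh; at 10 semitones (a half step narrower than major) the quality is minor.

minor seventh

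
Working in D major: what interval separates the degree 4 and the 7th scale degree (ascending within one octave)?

A4

The scale runs D E F♯ G A B C♯.
The degree 4 is G and the scale degree 7 is C♯.
4 letter names make it a fourth; at 6 semitones (a half step wider than perfect) the quality is augmented.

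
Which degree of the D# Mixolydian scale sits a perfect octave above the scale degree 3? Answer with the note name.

The scale is D# E# F## G# A# B# C#.
The scale degree 3 is F##; a perfect octave above that is F## — scale degree 3.

F##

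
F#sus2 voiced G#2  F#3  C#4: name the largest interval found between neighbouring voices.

Adjacent intervals: G#2→F#3 = minor seventh; F#3→C#4 = perfect fifth.
The largest is G#2 to F#3, a minor seventh (10 semitones).

m7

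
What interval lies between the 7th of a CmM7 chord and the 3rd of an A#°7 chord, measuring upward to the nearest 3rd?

The 7th of CmM7 is B; the 3rd of A#°7 is C#.
From B to C# is 2 semitones, exactly the major second.

major second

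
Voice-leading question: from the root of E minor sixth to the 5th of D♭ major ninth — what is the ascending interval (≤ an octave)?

E minor sixth has E as its root, and D♭ major ninth has A♭ as its 5th.
From E to A♭: 4 semitones over a fourth = diminished.

diminished 4th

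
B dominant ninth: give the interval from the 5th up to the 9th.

Spelling the chord: B–D#–F#–A–C#.
So we need the interval from F# up to C#.
From F# to C# is 7 semitones, exactly the perfect fifth.

perfect fifth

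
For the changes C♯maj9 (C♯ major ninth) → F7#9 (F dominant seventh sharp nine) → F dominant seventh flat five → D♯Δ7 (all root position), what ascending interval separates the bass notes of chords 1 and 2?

The roots are C♯ and F.
C♯ up to F is 4 semitones, a half step narrower than a perfect fourth, so the interval is diminished.

diminished fourth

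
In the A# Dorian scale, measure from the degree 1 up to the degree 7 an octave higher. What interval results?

minor fourteenth

The scale runs A# B# C# D# E# F## G#.
Degree 1 = A#; degree 7 (up an octave) = G#.
From A# to G#: 22 semitones over a fourteenth = minor.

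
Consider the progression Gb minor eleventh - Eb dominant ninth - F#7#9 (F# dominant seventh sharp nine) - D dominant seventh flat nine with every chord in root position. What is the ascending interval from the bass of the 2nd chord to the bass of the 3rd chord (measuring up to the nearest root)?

The roots are Eb and F#.
2 letter names make it a second; at 3 semitones (a half step wider than major) the quality is augmented.

augmented second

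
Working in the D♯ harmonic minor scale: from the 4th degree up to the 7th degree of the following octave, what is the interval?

augmented 11th

D♯ harmonic minor: D♯ E♯ F♯ G♯ A♯ B C𝄪.
So we need the interval from G♯ up to C𝄪.
11 letter names make it an eleventh; at 18 semitones (a half step wider than perfect) the quality is augmented.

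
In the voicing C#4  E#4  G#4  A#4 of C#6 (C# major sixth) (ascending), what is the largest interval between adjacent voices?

major third

Adjacent intervals: C#4→E#4 = major third; E#4→G#4 = minor third; G#4→A#4 = major second.
The largest is C#4 to E#4, a major third (4 semitones).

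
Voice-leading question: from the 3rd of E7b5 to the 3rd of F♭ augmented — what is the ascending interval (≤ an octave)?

The 3rd of E7b5 is G♯; the 3rd of F♭ augmented is A♭.
2 letter names make it a second; at 0 semitones (a whole step narrower than major) the quality is diminished.

diminished 2nd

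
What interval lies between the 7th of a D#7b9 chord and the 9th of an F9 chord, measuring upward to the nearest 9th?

The 7th of D#7b9 is C#; the 9th of F9 is G.
From C# to G: 6 semitones over a fifth = diminished.

diminished fifth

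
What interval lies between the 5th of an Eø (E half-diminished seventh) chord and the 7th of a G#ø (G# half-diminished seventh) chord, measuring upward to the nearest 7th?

The 5th of Eø (E half-diminished seventh) is Bb; the 7th of G#ø (G# half-diminished seventh) is F#.
Bb up to F# is 8 semitones, a half step wider than a perfect fifth, so the interval is augmented.

augmented fifth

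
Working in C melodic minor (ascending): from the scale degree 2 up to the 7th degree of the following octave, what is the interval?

The scale runs C D Eb F G A B.
The scale degree 2 is D and the 7th degree (up an octave) is B.
From D to B is 21 semitones, exactly the major thirteenth.

major 13th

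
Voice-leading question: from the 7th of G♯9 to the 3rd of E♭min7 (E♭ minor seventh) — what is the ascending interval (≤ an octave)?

G♯9 has F♯ as its 7th, and E♭min7 (E♭ minor seventh) has G♭ as its 3rd.
2 letter names make it a second; at 0 semitones (a whole step narrower than major) the quality is diminished.

d2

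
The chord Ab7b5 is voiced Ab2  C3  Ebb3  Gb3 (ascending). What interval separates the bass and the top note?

m7

The outer voices are Ab2 and Gb3.
From Ab to Gb: 10 semitones over a seventh = minor.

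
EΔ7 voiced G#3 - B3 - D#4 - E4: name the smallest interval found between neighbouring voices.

minor 2nd

Adjacent intervals: G#3→B3 = minor third; B3→D#4 = major third; D#4→E4 = minor second.
The smallest is D#4 to E4, a minor second (1 semitone).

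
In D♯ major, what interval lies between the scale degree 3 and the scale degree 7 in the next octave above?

perfect twelfth

Spelling D♯ major: D♯ E♯ F𝄪 G♯ A♯ B♯ C𝄪.
So we need the interval from F𝄪 up to C𝄪.
From F𝄪 to C𝄪 is 19 semitones, exactly the perfect twelfth.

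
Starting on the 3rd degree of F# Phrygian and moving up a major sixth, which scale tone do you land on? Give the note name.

F#

The scale is F# G A B C# D E.
The 3rd degree is A; a major sixth above that is F# — scale degree 1.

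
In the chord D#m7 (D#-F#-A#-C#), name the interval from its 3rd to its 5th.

major third

3rd = F#; 5th = A#.
From F# to A# is 4 semitones, exactly the major third.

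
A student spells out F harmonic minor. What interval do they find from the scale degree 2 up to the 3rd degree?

Spelling F harmonic minor: F G Ab Bb C Db E.
That puts G below Ab.
G up to Ab is 1 semitone, a half step narrower than a major second, so the interval is minor.

m2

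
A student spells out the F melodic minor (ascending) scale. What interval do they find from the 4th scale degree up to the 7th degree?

Spelling the F melodic minor (ascending) scale: F G Ab Bb C D E.
4th scale degree = Bb; 7th scale degree = E.
From Bb to E: 6 semitones over a fourth = augmented.

augmented fourth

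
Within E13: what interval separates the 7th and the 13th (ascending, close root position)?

major seventh

E dominant thirteenth is spelled E–G#–B–D–F#–C#.
That puts D below C#.
D up to C# spans 7 letter names and 11 semitones — a major seventh.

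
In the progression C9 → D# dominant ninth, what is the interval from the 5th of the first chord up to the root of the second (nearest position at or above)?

The 5th of C9 is G; the root of D# dominant ninth is D#.
5 letter names make it a fifth; at 8 semitones (a half step wider than perfect) the quality is augmented.

augmented 5th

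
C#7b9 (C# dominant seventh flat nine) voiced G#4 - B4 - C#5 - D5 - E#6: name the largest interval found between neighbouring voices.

A9

Adjacent intervals: G#4→B4 = minor third; B4→C#5 = major second; C#5→D5 = minor second; D5→E#6 = augmented ninth.
The largest is D5 to E#6, an augmented ninth (15 semitones).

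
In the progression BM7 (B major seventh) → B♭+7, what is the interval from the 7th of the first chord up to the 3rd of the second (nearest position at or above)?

diminished 4th

BM7 (B major seventh) has A♯ as its 7th, and B♭+7 has D as its 3rd.
A♯ up to D is 4 semitones, a half step narrower than a perfect fourth, so the interval is diminished.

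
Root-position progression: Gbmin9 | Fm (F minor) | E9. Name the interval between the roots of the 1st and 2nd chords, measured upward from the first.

major seventh

The roots are Gb and F.
Gb up to F spans 7 letter names and 11 semitones — a major seventh.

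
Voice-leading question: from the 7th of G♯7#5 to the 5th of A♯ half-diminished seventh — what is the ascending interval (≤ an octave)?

The 7th of G♯7#5 is F♯; the 5th of A♯ half-diminished seventh is E.
7 letter names make it a seventh; at 10 semitones (a half step narrower than major) the quality is minor.

minor seventh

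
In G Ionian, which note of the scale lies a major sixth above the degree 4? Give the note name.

A

The scale is G A B C D E F♯.
The degree 4 is C; a major sixth above that is A — scale degree 2.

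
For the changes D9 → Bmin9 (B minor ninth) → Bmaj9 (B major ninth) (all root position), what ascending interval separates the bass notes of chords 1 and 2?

major sixth

The roots are D and B.
Counting 6 letters and 9 half steps from D gives a major sixth.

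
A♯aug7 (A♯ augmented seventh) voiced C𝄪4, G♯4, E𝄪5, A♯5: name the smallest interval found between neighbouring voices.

diminished fourth

Adjacent intervals: C𝄪4→G♯4 = diminished fifth; G♯4→E𝄪5 = augmented sixth; E𝄪5→A♯5 = diminished fourth.
The smallest is E𝄪5 to A♯5, a diminished fourth (4 semitones).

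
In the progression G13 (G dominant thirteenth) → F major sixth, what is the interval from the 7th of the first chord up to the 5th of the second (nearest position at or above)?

G13 (G dominant thirteenth) has F as its 7th, and F major sixth has C as its 5th.
F up to C spans 5 letter names and 7 semitones — a perfect fifth.

P5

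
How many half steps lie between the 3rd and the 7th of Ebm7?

7

Spelling the chord: Eb-Gb-Bb-Db.
Gb to Db is a perfect fifth: 7 semitones.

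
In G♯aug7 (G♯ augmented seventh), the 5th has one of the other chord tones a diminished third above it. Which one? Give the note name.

The chord tones of G♯ augmented seventh are G♯-B♯-D𝄪-F♯.
The 5th is D𝄪. A diminished third above D𝄪 is F♯.
F♯ is the chord's 7th.

F#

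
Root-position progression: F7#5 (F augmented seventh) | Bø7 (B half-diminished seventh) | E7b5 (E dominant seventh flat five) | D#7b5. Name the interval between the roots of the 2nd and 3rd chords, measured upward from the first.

The roots are B and E.
From B to E is 5 semitones, exactly the perfect fourth.

perfect fourth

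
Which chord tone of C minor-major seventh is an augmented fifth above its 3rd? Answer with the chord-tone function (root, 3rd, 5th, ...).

7th

The chord tones of Cm(maj7) are C–E♭–G–B.
The 3rd is E♭. An augmented fifth above E♭ is B.
B is the chord's 7th.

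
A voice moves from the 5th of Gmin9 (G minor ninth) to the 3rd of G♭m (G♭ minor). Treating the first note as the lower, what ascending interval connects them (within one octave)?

diminished 6th

The 5th of Gmin9 (G minor ninth) is D; the 3rd of G♭m (G♭ minor) is B𝄫.
From D to B𝄫: 7 semitones over a sixth = diminished.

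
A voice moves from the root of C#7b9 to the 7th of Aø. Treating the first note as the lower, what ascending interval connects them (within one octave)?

d5

The root of C#7b9 is C#; the 7th of Aø is G.
C# up to G is 6 semitones, a half step narrower than a perfect fifth, so the interval is diminished.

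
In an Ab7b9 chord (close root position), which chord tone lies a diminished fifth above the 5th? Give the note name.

Spelling the chord: Ab, C, Eb, Gb, Bbb.
The 5th is Eb. A diminished fifth above Eb is Bbb.
Bbb is the chord's 9th.

Bbb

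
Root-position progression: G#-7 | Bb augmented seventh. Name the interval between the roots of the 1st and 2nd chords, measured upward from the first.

diminished third

The roots are G# and Bb.
3 letter names make it a third; at 2 semitones (a whole step narrower than major) the quality is diminished.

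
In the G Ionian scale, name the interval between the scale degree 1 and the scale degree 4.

The scale runs G A B C D E F♯.
That puts G below C.
G up to C spans 4 letter names and 5 semitones — a perfect fourth.

P4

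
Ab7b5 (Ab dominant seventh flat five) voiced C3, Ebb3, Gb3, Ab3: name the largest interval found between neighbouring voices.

Adjacent intervals: C3→Ebb3 = diminished third; Ebb3→Gb3 = major third; Gb3→Ab3 = major second.
The largest is Ebb3 to Gb3, a major third (4 semitones).

M3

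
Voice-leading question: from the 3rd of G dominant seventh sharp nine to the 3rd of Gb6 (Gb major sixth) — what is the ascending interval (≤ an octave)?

The 3rd of G dominant seventh sharp nine is B; the 3rd of Gb6 (Gb major sixth) is Bb.
B up to Bb is 11 semitones, a half step narrower than a perfect octave, so the interval is diminished.

diminished octave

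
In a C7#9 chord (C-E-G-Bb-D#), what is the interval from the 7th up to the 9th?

augmented third

That puts Bb below D#.
From Bb to D#: 5 semitones over a third = augmented.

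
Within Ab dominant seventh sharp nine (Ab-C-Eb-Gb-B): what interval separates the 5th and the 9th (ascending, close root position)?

That puts Eb below B.
From Eb to B: 8 semitones over a fifth = augmented.

augmented 5th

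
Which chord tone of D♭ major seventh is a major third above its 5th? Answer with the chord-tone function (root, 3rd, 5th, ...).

7th

D♭maj7 is spelled D♭-F-A♭-C.
The 5th is A♭. A major third above A♭ is C.
C is the chord's 7th.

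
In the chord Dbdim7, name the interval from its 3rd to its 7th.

diminished fifth

The chord tones of Dbdim7 (Db diminished seventh) are Db Fb Abb Cbb.
3rd = Fb; 7th = Cbb.
From Fb to Cbb: 6 semitones over a fifth = diminished.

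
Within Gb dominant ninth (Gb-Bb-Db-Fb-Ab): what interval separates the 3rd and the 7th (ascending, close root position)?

d5

3rd = Bb; 7th = Fb.
From Bb to Fb: 6 semitones over a fifth = diminished.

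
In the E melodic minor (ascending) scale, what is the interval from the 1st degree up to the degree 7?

E melodic minor: E F♯ G A B C♯ D♯.
1st degree = E; 7th scale degree = D♯.
From E to D♯ is 11 semitones, exactly the major seventh.

major 7th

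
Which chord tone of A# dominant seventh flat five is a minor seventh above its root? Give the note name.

A#7b5 is spelled A#–C##–E–G#.
The root is A#. A minor seventh above A# is G#.
G# is the chord's 7th.

G#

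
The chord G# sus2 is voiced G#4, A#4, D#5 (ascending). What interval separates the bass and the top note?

The outer voices are G#4 and D#5.
G# up to D# spans 5 letter names and 7 semitones — a perfect fifth.

perfect 5th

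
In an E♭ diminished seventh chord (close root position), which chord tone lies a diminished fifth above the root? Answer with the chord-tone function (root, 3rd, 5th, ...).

5th

E♭°7: E♭-G♭-B𝄫-D𝄫.
The root is E♭. A diminished fifth above E♭ is B𝄫.
B𝄫 is the chord's 5th.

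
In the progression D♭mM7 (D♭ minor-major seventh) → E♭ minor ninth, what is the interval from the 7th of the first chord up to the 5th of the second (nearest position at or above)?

D♭mM7 (D♭ minor-major seventh) has C as its 7th, and E♭ minor ninth has B♭ as its 5th.
C up to B♭ is 10 semitones, a half step narrower than a major seventh, so the interval is minor.

minor seventh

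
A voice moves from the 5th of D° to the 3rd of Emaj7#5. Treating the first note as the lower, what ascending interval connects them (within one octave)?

The 5th of D° is A♭; the 3rd of Emaj7#5 is G♯.
From A♭ to G♯: 12 semitones over a seventh = augmented.

A7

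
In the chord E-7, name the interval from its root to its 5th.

perfect fifth

The chord tones of Em7 are E–G–B–D.
Root = E; 5th = B.
From E to B is 7 semitones, exactly the perfect fifth.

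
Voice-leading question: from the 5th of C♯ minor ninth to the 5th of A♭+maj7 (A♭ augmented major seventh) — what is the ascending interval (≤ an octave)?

The 5th of C♯ minor ninth is G♯; the 5th of A♭+maj7 (A♭ augmented major seventh) is E.
From G♯ to E: 8 semitones over a sixth = minor.

minor sixth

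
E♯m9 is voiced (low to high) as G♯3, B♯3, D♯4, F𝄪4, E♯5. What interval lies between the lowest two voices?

Those voices are G♯3 and B♯3.
Counting 3 letters and 4 half steps from G♯ gives a major third.

major third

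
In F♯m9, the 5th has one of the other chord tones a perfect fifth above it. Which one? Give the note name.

G#

The chord tones of F♯min9 are F♯–A–C♯–E–G♯.
The 5th is C♯. A perfect fifth above C♯ is G♯.
G♯ is the chord's 9th.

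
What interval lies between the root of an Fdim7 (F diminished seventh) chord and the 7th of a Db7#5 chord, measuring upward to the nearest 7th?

diminished fifth

Fdim7 (F diminished seventh) has F as its root, and Db7#5 has Cb as its 7th.
5 letter names make it a fifth; at 6 semitones (a half step narrower than perfect) the quality is diminished.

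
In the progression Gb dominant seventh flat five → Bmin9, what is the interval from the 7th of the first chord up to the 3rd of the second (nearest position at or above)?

The 7th of Gb dominant seventh flat five is Fb; the 3rd of Bmin9 is D.
Fb up to D is 10 semitones, a half step wider than a major sixth, so the interval is augmented.

A6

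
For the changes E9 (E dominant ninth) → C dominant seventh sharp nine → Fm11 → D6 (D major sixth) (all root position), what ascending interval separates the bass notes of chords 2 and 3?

perfect fourth

The roots are C and F.
Counting 4 letters and 5 half steps from C gives a perfect fourth.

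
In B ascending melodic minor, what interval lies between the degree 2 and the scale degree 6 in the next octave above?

The scale runs B C♯ D E F♯ G♯ A♯.
Degree 2 = C♯; 6th degree (up an octave) = G♯.
From C♯ to G♯ is 19 semitones, exactly the perfect twelfth.

perfect 12th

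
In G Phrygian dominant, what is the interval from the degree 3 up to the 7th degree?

G phrygian dominant: G Ab B C D Eb F.
Degree 3 = B; degree 7 = F.
From B to F: 6 semitones over a fifth = diminished.

diminished fifth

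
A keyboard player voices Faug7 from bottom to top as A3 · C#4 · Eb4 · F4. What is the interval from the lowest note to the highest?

minor 6th

The outer voices are A3 and F4.
From A to F: 8 semitones over a sixth = minor.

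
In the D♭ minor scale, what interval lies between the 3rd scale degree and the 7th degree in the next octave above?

perfect twelfth

The scale runs D♭ E♭ F♭ G♭ A♭ B𝄫 C♭.
3rd scale degree = F♭; 7th scale degree (up an octave) = C♭.
From F♭ to C♭ is 19 semitones, exactly the perfect twelfth.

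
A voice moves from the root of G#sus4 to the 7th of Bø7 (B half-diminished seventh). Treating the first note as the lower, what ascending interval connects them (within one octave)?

minor second

G#sus4 has G# as its root, and Bø7 (B half-diminished seventh) has A as its 7th.
2 letter names make it a second; at 1 semitone (a half step narrower than major) the quality is minor.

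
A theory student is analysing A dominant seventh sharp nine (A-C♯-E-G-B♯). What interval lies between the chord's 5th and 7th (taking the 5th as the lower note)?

The 5th is E and the 7th is G.
From E to G: 3 semitones over a third = minor.

minor third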